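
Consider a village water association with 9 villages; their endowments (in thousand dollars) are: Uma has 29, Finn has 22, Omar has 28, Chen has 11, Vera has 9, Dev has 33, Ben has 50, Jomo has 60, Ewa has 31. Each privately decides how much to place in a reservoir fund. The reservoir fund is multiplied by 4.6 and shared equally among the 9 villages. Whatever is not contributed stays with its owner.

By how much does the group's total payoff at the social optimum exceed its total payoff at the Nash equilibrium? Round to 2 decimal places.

The private return per contributed unit is 4.6/9 = 0.5111 < 1 for every player regardless of endowment, so the Nash equilibrium is zero contribution and the group total is Σ E_j = 29 + 22 + 28 + 11 + 9 + 33 + 50 + 60 + 31 = 273.
Each contributed unit returns 4.600 to the group, so the social optimum is full contribution by everyone: group total = 4.600 × 273 = 1255.80.
Efficiency loss = (4.600 − 1) × 273 = 982.80.

982.80 thousand dollars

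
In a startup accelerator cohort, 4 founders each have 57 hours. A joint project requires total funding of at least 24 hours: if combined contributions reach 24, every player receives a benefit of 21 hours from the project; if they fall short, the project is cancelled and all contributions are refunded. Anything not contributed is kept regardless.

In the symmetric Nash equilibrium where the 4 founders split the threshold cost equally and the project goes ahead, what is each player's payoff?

72 hours

Equal share of the threshold: 24/4 = 6.
At this profile no one gains by cutting their contribution: any cut drops the total below 24, the project is cancelled, contributions are refunded, and the deviator ends with 57, which is less than 57 − 6 + 21 = 72. Contributing more than 6 just wastes the excess. So contributing exactly 6 is a best response.
Each player's payoff: 57 − 6 + 21 = 72.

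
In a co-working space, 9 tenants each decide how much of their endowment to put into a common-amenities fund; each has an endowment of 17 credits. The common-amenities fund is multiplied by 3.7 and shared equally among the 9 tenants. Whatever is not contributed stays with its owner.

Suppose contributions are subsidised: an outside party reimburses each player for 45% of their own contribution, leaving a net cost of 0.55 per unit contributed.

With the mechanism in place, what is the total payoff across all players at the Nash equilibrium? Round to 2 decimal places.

Even with the mechanism, each unit contributed returns only (3.7/9) / 0.55 = 0.7475 per unit of net cost, so contributing nothing is still dominant.
Everyone keeps their endowment and the group total is 9 × 17 = 153.

153.00 credits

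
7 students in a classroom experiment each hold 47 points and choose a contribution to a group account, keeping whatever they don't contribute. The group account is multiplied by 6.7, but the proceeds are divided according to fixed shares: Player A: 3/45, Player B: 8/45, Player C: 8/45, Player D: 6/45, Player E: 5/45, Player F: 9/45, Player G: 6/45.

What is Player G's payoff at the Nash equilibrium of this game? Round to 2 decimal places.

172.96 points

Each unit j contributes comes back to j as 6.7 × (j's share), so j prefers to contribute only if that share exceeds 1/6.7 = 0.1493; otherwise keeping the unit dominates.
Player B, Player C and Player F are above the threshold, contributing 47 each; the remaining 4 contribute 0. Total contributed: 141.
Player G keeps 47 and receives 6.7 × 141 × 6/45 = 125.96 from the group account, for a payoff of 172.96.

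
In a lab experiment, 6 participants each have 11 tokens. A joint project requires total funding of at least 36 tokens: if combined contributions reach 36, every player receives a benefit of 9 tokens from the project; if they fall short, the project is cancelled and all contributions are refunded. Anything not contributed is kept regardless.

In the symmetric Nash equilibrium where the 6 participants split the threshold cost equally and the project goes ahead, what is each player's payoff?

14 tokens

Equal share of the threshold: 36/6 = 6.
At this profile no one gains by cutting their contribution: any cut drops the total below 36, the project is cancelled, contributions are refunded, and the deviator ends with 11, which is less than 11 − 6 + 9 = 14. Contributing more than 6 just wastes the excess. So contributing exactly 6 is a best response.
Each player's payoff: 11 − 6 + 9 = 14.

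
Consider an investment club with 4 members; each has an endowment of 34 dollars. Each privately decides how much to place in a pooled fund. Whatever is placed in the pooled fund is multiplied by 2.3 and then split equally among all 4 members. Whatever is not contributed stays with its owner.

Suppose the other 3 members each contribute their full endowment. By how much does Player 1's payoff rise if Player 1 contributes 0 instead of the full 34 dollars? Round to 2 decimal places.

Switching from a contribution of 34 to 0 lets Player 1 keep an extra 34 dollars, but lowers the pooled fund by 34, which costs Player 1 their own share of that drop: 2.3/4 × 34 = 19.55.
Net gain = 34 − 19.55 = 14.45. The private return per contributed unit (0.5750) is below 1, so free-riding is indeed the best response regardless of what the others do.

14.45 dollars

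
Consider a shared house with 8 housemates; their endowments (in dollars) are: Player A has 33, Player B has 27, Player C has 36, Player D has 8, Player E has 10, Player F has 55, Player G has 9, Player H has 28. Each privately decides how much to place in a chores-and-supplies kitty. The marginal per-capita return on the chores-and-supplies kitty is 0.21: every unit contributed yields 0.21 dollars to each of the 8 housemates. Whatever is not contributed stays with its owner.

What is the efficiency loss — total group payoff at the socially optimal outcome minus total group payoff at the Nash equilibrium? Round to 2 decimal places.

The private return per contributed unit is 0.21 < 1 for everyone, so the Nash equilibrium is zero contribution and the group total is Σ E_j = 33 + 27 + 36 + 8 + 10 + 55 + 9 + 28 = 206.
Each contributed unit returns 1.680 to the group, so the social optimum is full contribution by everyone: group total = 1.680 × 206 = 346.08.
Efficiency loss = (1.680 − 1) × 206 = 140.08.

140.08 dollars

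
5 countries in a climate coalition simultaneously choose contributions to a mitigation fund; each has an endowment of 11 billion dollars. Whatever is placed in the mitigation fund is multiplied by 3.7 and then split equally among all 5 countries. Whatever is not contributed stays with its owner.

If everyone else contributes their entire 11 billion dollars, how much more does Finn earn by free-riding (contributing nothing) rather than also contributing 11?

Switching from a contribution of 11 to 0 lets Finn keep an extra 11 billion dollars, but lowers the mitigation fund by 11, which costs Finn their own share of that drop: 3.7/5 × 11 = 8.14.
Net gain = 11 − 8.14 = 2.86. The private return per contributed unit (0.7400) is below 1, so free-riding is indeed the best response regardless of what the others do.

2.86 billion dollars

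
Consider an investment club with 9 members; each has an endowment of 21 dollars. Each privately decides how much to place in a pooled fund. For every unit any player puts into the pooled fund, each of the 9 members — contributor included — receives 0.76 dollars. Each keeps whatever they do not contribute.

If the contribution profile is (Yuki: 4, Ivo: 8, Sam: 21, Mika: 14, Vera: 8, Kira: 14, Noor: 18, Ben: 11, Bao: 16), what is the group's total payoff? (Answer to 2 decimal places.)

Total contributed: 4 + 8 + 21 + 14 + 8 + 14 + 18 + 11 + 16 = 114; total kept: 9 × 21 − 114 = 75.
The pooled fund pays out 0.76 × 9 × 114 = 779.76 in aggregate.
Group total = 75 + 779.76 = 854.76.

854.76 dollars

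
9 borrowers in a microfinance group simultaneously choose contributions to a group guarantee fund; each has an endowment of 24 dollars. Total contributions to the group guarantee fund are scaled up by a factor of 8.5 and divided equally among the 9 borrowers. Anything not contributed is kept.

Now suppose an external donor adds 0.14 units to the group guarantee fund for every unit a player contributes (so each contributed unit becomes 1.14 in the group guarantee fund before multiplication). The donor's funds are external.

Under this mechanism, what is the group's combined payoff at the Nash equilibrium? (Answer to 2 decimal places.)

The effective private return per unit is now 8.5 × 1.14 / 9 = 1.0767 > 1, so every player's dominant strategy flips to full contribution.
At the Nash equilibrium everyone contributes 24. Group total payoff = 8.5 × 1.14 × 216 = 2093.04.

2093.04 dollars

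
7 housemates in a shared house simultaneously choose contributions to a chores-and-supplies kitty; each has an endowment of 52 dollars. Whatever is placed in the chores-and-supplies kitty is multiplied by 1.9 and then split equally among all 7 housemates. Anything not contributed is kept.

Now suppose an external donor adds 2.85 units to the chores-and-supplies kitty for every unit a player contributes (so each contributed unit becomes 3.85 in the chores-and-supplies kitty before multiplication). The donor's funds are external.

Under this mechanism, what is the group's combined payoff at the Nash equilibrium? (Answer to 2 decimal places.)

2662.66 dollars

Under the mechanism each unit contributed yields 1.9 × 3.85 / 7 = 1.0450 back to its contributor per unit of net cost, which exceeds 1, making full contribution the dominant choice for everyone.
At the Nash equilibrium everyone contributes 52. Group total payoff = 1.9 × 3.85 × 364 = 2662.66.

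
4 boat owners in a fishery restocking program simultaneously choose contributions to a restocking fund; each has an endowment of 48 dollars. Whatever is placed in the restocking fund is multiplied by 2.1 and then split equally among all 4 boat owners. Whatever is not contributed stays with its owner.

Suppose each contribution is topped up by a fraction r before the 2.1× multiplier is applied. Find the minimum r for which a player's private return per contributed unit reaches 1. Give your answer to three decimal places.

With matching at rate r, one contributed unit becomes (1 + r) in the restocking fund and returns 2.1 × (1 + r) / 4 to the contributor.
Setting this equal to 1: 1 + r = 4/2.1 = 1.9048.
So the minimum matching rate is r = 1.9048 − 1 = 0.905.

0.905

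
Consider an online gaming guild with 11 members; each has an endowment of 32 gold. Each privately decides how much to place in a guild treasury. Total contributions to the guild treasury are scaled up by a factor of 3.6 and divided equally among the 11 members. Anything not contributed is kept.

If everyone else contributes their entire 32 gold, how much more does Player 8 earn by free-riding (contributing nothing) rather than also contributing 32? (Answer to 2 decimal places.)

21.53 gold

Switching from a contribution of 32 to 0 lets Player 8 keep an extra 32 gold, but lowers the guild treasury by 32, which costs Player 8 their own share of that drop: 3.6/11 × 32 = 10.47.
Net gain = 32 − 10.47 = 21.53. The private return per contributed unit (0.3273) is below 1, so free-riding is indeed the best response regardless of what the others do.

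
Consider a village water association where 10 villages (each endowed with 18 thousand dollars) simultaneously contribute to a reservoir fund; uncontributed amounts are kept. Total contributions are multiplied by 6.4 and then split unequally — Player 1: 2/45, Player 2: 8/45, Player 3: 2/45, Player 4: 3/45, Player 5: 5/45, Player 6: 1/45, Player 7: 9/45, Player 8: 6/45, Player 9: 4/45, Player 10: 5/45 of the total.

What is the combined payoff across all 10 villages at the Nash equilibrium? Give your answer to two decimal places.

374.40 thousand dollars

Each unit j contributes comes back to j as 6.4 × (j's share), so j prefers to contribute only if that share exceeds 1/6.4 = 0.1563; otherwise keeping the unit dominates.
The shares above 0.1563 belong to Player 2 and Player 7, contributing 18 each; the remaining 8 contribute 0. Total contributed: 36.
The reservoir fund pays out 6.4 × 36 = 230.40 in total (split across the unequal shares, but the aggregate is all that matters for the group sum).
The 8 free-riders keep 18 each, adding 144. Group total = 144 + 230.40 = 374.40.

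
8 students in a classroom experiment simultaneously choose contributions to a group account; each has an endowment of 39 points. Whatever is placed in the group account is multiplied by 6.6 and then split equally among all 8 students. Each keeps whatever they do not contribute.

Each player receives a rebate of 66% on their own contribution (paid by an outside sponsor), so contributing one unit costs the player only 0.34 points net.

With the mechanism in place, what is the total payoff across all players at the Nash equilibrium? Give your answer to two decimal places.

2265.12 points

The effective private return per unit is now (6.6/8) / 0.34 = 2.4265 > 1, so every player's dominant strategy flips to full contribution.
At the Nash equilibrium everyone contributes 39. Group total payoff = 8 × (39 × 0.66 + 6.6 × 39) = 2265.12.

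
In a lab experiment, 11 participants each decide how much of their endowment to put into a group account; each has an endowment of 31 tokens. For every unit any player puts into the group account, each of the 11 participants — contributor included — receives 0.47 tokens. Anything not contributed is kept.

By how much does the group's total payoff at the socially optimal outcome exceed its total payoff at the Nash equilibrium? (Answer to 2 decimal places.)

1421.97 tokens

The private return per contributed unit is 0.47 < 1, so contributing 0 is dominant for every player. At the Nash equilibrium everyone keeps their 31, and the group total is 11 × 31 = 341.
Each contributed unit returns 5.170 to the group as a whole (0.47 to each of 11 players), which exceeds 1, so the social optimum is full contribution: group total = 5.170 × 341 = 1762.97.
Efficiency loss = 1762.97 − 341 = 1421.97.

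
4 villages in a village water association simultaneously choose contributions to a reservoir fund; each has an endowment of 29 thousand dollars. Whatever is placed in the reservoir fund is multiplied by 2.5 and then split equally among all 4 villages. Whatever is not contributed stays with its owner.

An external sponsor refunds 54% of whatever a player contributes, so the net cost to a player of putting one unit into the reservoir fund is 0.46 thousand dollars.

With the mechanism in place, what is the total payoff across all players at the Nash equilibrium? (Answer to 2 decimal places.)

Under the mechanism each unit contributed yields (2.5/4) / 0.46 = 1.3587 back to its contributor per unit of net cost, which exceeds 1, making full contribution the dominant choice for everyone.
At the Nash equilibrium everyone contributes 29. Group total payoff = 4 × (29 × 0.54 + 2.5 × 29) = 352.64.

352.64 thousand dollars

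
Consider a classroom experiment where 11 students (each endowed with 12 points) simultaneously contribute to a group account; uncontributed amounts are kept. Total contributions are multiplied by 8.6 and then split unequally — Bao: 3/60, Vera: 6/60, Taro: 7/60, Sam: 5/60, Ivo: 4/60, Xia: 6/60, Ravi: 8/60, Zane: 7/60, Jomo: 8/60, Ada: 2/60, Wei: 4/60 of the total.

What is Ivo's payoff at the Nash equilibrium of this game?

39.52 points

Player j's private return per contributed unit is 8.6 × (j's share). Contributing is weakly dominant for j when that share is at least 1/8.6 = 0.1163, and contributing 0 is dominant otherwise.
Taro, Ravi, Zane and Jomo are above the threshold, contributing 12 each; the remaining 7 contribute 0. Total contributed: 48.
Ivo keeps 12 and receives 8.6 × 48 × 4/60 = 27.52 from the group account, for a payoff of 39.52.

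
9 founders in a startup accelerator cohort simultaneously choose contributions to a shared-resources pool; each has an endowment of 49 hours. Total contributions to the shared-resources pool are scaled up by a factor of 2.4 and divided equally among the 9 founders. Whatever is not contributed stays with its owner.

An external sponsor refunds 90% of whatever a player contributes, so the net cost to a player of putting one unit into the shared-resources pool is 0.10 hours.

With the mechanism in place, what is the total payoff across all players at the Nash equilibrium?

Under the mechanism each unit contributed yields (2.4/9) / 0.10 = 2.6667 back to its contributor per unit of net cost, which exceeds 1, making full contribution the dominant choice for everyone.
So the Nash equilibrium is full contribution by all 9; the group earns 9 × (49 × 0.90 + 2.4 × 49) = 1455.30.

1455.30 hours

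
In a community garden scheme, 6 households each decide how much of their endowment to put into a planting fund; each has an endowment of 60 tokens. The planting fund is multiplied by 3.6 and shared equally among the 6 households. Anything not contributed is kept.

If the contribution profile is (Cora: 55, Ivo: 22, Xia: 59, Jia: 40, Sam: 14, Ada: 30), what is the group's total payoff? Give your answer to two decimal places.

Total contributed: 55 + 22 + 59 + 40 + 14 + 30 = 220; total kept: 6 × 60 − 220 = 140.
The planting fund pays out 3.6 × 220 = 792.00 in aggregate.
Group total = 140 + 792.00 = 932.00.

932.00 tokens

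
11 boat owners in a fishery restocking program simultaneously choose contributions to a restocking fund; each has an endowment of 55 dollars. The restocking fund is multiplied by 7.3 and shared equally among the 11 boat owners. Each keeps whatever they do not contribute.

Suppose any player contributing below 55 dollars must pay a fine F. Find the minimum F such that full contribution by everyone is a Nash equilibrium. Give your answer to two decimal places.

Given the others contribute fully, the best deviation is to contribute 0 (any partial contribution still incurs the fine and gives up units whose private return 0.6636 is below 1).
Deviating from 55 to 0 saves 55 dollars but forfeits the deviator's share of the drop in the restocking fund: 7.3/11 × 55 = 36.50.
So the deviation gain is 55 − 36.50 = 18.50, and the fine must be at least 18.50 dollars to wipe it out.

18.50 dollars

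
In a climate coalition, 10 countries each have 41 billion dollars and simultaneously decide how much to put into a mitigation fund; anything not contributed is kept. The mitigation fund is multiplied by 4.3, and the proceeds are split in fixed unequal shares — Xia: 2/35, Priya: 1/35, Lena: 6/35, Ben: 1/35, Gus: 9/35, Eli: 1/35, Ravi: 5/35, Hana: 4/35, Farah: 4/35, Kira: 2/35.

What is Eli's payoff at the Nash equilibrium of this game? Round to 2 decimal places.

Player j's private return per contributed unit is 4.3 × (j's share). Contributing is weakly dominant for j when that share is at least 1/4.3 = 0.2326, and contributing 0 is dominant otherwise.
Gus alone (share 9/35) is above the threshold, contributing 41; the remaining 9 contribute 0. Total contributed: 41.
Eli keeps 41 and receives 4.3 × 41 × 1/35 = 5.04 from the mitigation fund, for a payoff of 46.04.

46.04 billion dollars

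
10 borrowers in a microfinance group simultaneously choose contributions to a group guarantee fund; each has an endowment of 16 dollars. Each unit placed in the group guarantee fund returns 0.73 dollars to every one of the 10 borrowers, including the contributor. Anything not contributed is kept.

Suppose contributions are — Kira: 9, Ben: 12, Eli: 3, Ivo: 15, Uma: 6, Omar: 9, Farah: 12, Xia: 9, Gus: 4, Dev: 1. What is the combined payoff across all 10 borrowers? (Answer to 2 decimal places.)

Total contributed: 9 + 12 + 3 + 15 + 6 + 9 + 12 + 9 + 4 + 1 = 80; total kept: 10 × 16 − 80 = 80.
The group guarantee fund pays out 0.73 × 10 × 80 = 584.00 in aggregate.
Group total = 80 + 584.00 = 664.00.

664.00 dollars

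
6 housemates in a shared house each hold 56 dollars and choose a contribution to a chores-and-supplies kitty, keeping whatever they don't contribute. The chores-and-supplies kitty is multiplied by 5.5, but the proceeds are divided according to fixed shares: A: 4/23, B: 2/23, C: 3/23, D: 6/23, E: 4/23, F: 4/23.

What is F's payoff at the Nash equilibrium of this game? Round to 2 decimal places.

109.57 dollars

A player with share s gets back 5.5·s per unit contributed, so full contribution is dominant for anyone with s > 1/5.5 = 0.1818 and zero contribution is dominant for anyone below.
D alone (share 6/23) is above the threshold, contributing 56; the remaining 5 contribute 0. Total contributed: 56.
F keeps 56 and receives 5.5 × 56 × 4/23 = 53.57 from the chores-and-supplies kitty, for a payoff of 109.57.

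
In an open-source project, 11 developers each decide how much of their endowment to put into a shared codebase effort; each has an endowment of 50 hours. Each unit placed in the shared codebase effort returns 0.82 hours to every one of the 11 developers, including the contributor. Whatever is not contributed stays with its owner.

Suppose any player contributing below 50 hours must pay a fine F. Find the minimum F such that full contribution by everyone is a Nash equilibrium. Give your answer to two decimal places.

Given the others contribute fully, the best deviation is to contribute 0 (any partial contribution still incurs the fine and gives up units whose private return 0.82 is below 1).
Deviating from 50 to 0 saves 50 hours but forfeits the deviator's share of the drop in the shared codebase effort: 0.82 × 50 = 41.00.
So the deviation gain is 50 − 41.00 = 9.00, and the fine must be at least 9.00 hours to wipe it out.

9.00 hours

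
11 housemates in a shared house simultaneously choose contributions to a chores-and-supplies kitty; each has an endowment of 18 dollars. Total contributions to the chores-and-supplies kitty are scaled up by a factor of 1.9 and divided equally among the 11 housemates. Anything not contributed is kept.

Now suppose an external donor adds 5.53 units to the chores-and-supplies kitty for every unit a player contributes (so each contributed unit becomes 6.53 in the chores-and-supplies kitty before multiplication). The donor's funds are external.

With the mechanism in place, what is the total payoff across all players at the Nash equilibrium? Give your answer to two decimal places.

The effective private return per unit is now 1.9 × 6.53 / 11 = 1.1279 > 1, so every player's dominant strategy flips to full contribution.
At the Nash equilibrium everyone contributes 18. Group total payoff = 1.9 × 6.53 × 198 = 2456.59.

2456.59 dollars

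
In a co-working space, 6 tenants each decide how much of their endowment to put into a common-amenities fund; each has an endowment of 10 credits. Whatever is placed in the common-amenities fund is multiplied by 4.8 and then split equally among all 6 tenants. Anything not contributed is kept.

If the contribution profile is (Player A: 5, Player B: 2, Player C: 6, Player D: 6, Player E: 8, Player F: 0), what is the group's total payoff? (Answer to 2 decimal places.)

162.60 credits

Total contributed: 5 + 2 + 6 + 6 + 8 + 0 = 27; total kept: 6 × 10 − 27 = 33.
The common-amenities fund pays out 4.8 × 27 = 129.60 in aggregate.
Group total = 33 + 129.60 = 162.60.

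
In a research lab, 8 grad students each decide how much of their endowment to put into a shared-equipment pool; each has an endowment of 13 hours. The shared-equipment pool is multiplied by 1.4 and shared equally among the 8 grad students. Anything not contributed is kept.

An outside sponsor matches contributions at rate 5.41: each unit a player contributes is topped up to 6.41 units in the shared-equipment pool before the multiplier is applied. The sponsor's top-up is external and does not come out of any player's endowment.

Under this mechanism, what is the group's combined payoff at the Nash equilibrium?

With the mechanism, a contributed unit returns 1.4 × 6.41 / 8 = 1.1218 per unit of net cost to the contributor — now above 1 — so contributing fully is weakly dominant for every player.
At the Nash equilibrium everyone contributes 13. Group total payoff = 1.4 × 6.41 × 104 = 933.30.

933.30 hours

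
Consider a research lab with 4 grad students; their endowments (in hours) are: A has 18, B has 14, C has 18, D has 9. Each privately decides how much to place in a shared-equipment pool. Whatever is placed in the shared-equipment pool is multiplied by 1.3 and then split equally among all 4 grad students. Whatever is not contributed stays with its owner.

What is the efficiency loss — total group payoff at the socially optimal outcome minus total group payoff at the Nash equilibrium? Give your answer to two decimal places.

The private return per contributed unit is 1.3/4 = 0.3250 < 1 for every player regardless of endowment, so the Nash equilibrium is zero contribution and the group total is Σ E_j = 18 + 14 + 18 + 9 = 59.
Each contributed unit returns 1.300 to the group, so the social optimum is full contribution by everyone: group total = 1.300 × 59 = 76.70.
Efficiency loss = (1.300 − 1) × 59 = 17.70.

17.70 hours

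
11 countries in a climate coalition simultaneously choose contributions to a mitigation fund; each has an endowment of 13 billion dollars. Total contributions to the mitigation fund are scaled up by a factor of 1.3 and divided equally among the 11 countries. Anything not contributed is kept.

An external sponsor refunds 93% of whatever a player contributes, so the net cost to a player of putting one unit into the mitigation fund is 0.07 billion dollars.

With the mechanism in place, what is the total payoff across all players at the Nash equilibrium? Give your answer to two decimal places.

Under the mechanism each unit contributed yields (1.3/11) / 0.07 = 1.6883 back to its contributor per unit of net cost, which exceeds 1, making full contribution the dominant choice for everyone.
At the Nash equilibrium everyone contributes 13. Group total payoff = 11 × (13 × 0.93 + 1.3 × 13) = 318.89.

318.89 billion dollars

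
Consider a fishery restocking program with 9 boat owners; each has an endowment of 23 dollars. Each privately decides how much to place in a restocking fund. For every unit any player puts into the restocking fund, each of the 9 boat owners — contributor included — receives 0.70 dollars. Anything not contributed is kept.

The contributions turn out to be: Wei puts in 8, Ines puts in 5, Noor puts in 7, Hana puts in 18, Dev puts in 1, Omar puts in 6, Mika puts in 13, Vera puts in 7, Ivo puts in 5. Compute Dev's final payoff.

71.00 dollars

Total contributed: 8 + 5 + 7 + 18 + 1 + 6 + 13 + 7 + 5 = 70.
Each receives 0.70 × 70 = 49.00 from the restocking fund.
Dev keeps 23 − 1 = 22, so Dev's payoff is 22 + 49.00 = 71.00.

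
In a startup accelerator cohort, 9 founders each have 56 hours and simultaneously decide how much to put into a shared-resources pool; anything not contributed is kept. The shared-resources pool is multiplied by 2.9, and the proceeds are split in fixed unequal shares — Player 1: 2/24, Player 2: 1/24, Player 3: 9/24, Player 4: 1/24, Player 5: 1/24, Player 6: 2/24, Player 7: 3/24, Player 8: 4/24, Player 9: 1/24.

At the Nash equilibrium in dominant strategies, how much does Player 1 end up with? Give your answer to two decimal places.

For player j, contributing a unit is worthwhile iff 2.9 × (j's share) ≥ 1, i.e. iff j's share is at least 0.3448.
Player 3 alone (share 9/24) is above the threshold, contributing 56; the remaining 8 contribute 0. Total contributed: 56.
Player 1 keeps 56 and receives 2.9 × 56 × 2/24 = 13.53 from the shared-resources pool, for a payoff of 69.53.

69.53 hours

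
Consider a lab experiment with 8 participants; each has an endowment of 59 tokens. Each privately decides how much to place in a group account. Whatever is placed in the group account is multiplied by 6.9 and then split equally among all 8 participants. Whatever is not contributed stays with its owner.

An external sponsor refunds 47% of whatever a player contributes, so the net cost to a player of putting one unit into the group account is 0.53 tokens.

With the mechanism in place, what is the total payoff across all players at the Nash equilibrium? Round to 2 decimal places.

Under the mechanism each unit contributed yields (6.9/8) / 0.53 = 1.6274 back to its contributor per unit of net cost, which exceeds 1, making full contribution the dominant choice for everyone.
At the Nash equilibrium everyone contributes 59. Group total payoff = 8 × (59 × 0.47 + 6.9 × 59) = 3478.64.

3478.64 tokens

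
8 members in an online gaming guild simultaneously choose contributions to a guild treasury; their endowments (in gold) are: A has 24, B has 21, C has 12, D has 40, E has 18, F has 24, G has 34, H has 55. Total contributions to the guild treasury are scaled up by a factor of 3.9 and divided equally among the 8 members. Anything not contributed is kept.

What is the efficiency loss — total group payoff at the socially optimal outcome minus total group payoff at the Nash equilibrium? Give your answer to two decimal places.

The private return per contributed unit is 3.9/8 = 0.4875 < 1 for every player regardless of endowment, so the Nash equilibrium is zero contribution and the group total is Σ E_j = 24 + 21 + 12 + 40 + 18 + 24 + 34 + 55 = 228.
Each contributed unit returns 3.900 to the group, so the social optimum is full contribution by everyone: group total = 3.900 × 228 = 889.20.
Efficiency loss = (3.900 − 1) × 228 = 661.20.

661.20 gold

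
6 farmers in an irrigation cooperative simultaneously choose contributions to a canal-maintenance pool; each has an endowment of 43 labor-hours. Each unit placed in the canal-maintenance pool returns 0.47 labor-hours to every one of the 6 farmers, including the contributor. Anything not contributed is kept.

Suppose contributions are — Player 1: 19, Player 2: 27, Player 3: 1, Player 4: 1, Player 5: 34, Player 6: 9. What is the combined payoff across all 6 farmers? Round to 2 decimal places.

423.62 labor-hours

Total contributed: 19 + 27 + 1 + 1 + 34 + 9 = 91; total kept: 6 × 43 − 91 = 167.
The canal-maintenance pool pays out 0.47 × 6 × 91 = 256.62 in aggregate.
Group total = 167 + 256.62 = 423.62.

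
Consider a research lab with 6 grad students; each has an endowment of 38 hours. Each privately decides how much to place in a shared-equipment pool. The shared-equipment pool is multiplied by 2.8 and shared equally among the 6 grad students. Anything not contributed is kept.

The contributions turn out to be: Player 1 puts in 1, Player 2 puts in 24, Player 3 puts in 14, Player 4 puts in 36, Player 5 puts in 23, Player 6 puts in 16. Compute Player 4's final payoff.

55.20 hours

Total contributed: 1 + 24 + 14 + 36 + 23 + 16 = 114.
Each receives 2.8 × 114 / 6 = 53.20 from the shared-equipment pool.
Player 4 keeps 38 − 36 = 2, so Player 4's payoff is 2 + 53.20 = 55.20.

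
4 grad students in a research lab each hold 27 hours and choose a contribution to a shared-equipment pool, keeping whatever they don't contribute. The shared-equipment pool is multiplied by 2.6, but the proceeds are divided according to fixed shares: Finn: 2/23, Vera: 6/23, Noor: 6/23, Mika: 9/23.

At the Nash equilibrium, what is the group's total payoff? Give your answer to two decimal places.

151.20 hours

For player j, contributing a unit is worthwhile iff 2.6 × (j's share) ≥ 1, i.e. iff j's share is at least 0.3846.
Only Mika (9/23) clears that bar, contributing 27; the remaining 3 contribute 0. Total contributed: 27.
The shared-equipment pool pays out 2.6 × 27 = 70.20 in total (split across the unequal shares, but the aggregate is all that matters for the group sum).
The 3 free-riders keep 27 each, adding 81. Group total = 81 + 70.20 = 151.20.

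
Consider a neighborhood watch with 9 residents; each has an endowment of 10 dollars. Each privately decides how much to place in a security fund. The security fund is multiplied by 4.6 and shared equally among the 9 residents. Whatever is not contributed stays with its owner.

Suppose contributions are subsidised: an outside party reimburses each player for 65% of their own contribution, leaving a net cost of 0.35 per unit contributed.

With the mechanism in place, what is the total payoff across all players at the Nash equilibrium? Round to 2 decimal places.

The effective private return per unit is now (4.6/9) / 0.35 = 1.4603 > 1, so every player's dominant strategy flips to full contribution.
So the Nash equilibrium is full contribution by all 9; the group earns 9 × (10 × 0.65 + 4.6 × 10) = 472.50.

472.50 dollars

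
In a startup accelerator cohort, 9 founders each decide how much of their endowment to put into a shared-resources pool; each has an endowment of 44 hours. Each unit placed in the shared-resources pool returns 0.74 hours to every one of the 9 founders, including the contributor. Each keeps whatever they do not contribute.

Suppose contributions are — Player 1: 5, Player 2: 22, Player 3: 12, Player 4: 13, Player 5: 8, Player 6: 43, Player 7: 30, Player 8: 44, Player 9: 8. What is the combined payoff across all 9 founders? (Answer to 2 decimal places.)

Total contributed: 5 + 22 + 12 + 13 + 8 + 43 + 30 + 44 + 8 = 185; total kept: 9 × 44 − 185 = 211.
The shared-resources pool pays out 0.74 × 9 × 185 = 1232.10 in aggregate.
Group total = 211 + 1232.10 = 1443.10.

1443.10 hours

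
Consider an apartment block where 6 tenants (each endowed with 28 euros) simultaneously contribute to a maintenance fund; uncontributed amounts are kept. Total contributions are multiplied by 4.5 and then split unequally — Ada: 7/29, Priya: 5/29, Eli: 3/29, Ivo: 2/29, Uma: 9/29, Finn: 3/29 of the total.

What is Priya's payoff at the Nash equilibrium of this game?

71.45 euros

Each unit j contributes comes back to j as 4.5 × (j's share), so j prefers to contribute only if that share exceeds 1/4.5 = 0.2222; otherwise keeping the unit dominates.
Ada and Uma are above the threshold, contributing 28 each; the remaining 4 contribute 0. Total contributed: 56.
Priya keeps 28 and receives 4.5 × 56 × 5/29 = 43.45 from the maintenance fund, for a payoff of 71.45.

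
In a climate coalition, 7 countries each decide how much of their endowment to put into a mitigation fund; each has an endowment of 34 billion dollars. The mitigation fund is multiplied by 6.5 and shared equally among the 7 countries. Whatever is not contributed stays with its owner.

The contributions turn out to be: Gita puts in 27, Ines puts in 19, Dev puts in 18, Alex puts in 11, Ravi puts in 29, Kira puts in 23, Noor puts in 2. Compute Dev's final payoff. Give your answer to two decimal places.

Total contributed: 27 + 19 + 18 + 11 + 29 + 23 + 2 = 129.
Each receives 6.5 × 129 / 7 = 119.79 from the mitigation fund.
Dev keeps 34 − 18 = 16, so Dev's payoff is 16 + 119.79 = 135.79.

135.79 billion dollars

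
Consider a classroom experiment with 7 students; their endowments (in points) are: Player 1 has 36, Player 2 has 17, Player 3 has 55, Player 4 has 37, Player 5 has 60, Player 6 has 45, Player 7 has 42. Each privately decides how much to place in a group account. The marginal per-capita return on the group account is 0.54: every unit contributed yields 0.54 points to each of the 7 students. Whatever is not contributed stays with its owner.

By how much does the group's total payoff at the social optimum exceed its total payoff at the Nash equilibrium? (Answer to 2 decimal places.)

The private return per contributed unit is 0.54 < 1 for everyone, so the Nash equilibrium is zero contribution and the group total is Σ E_j = 36 + 17 + 55 + 37 + 60 + 45 + 42 = 292.
Each contributed unit returns 3.780 to the group, so the social optimum is full contribution by everyone: group total = 3.780 × 292 = 1103.76.
Efficiency loss = (3.780 − 1) × 292 = 811.76.

811.76 points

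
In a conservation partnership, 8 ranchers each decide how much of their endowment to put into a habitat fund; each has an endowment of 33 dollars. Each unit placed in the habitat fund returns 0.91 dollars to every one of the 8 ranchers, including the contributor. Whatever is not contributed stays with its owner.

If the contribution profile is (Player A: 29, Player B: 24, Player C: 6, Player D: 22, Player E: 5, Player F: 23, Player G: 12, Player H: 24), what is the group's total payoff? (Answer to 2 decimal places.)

Total contributed: 29 + 24 + 6 + 22 + 5 + 23 + 12 + 24 = 145; total kept: 8 × 33 − 145 = 119.
The habitat fund pays out 0.91 × 8 × 145 = 1055.60 in aggregate.
Group total = 119 + 1055.60 = 1174.60.

1174.60 dollars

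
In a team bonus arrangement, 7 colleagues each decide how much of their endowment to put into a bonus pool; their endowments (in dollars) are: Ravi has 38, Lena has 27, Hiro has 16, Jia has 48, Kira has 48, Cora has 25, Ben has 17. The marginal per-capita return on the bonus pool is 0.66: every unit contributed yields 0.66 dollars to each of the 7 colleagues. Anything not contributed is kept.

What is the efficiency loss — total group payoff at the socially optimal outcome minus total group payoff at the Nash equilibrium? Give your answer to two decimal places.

The private return per contributed unit is 0.66 < 1 for everyone, so the Nash equilibrium is zero contribution and the group total is Σ E_j = 38 + 27 + 16 + 48 + 48 + 25 + 17 = 219.
Each contributed unit returns 4.620 to the group, so the social optimum is full contribution by everyone: group total = 4.620 × 219 = 1011.78.
Efficiency loss = (4.620 − 1) × 219 = 792.78.

792.78 dollars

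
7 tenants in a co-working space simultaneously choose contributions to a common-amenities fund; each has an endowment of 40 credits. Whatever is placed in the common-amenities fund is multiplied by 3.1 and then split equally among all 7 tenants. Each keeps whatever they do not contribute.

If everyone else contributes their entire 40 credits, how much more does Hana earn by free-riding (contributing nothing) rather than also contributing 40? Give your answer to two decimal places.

Switching from a contribution of 40 to 0 lets Hana keep an extra 40 credits, but lowers the common-amenities fund by 40, which costs Hana their own share of that drop: 3.1/7 × 40 = 17.71.
Net gain = 40 − 17.71 = 22.29. The private return per contributed unit (0.4429) is below 1, so free-riding is indeed the best response regardless of what the others do.

22.29 credits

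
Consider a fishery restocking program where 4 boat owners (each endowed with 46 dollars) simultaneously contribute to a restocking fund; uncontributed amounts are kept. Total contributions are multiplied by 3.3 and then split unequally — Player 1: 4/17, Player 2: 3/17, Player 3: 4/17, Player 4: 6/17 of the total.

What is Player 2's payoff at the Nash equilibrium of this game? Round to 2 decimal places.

72.79 dollars

A player with share s gets back 3.3·s per unit contributed, so full contribution is dominant for anyone with s > 1/3.3 = 0.3030 and zero contribution is dominant for anyone below.
Player 4 alone (share 6/17) is above the threshold, contributing 46; the remaining 3 contribute 0. Total contributed: 46.
Player 2 keeps 46 and receives 3.3 × 46 × 3/17 = 26.79 from the restocking fund, for a payoff of 72.79.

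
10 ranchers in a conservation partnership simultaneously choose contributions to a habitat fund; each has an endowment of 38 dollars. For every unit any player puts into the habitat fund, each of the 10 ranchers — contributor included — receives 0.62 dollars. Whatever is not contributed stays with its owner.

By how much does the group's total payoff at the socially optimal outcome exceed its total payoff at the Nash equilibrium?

1976.00 dollars

The private return per contributed unit is 0.62 < 1, so contributing 0 is dominant for every player. At the Nash equilibrium everyone keeps their 38, and the group total is 10 × 38 = 380.
Each contributed unit returns 6.200 to the group as a whole (0.62 to each of 10 players), which exceeds 1, so the social optimum is full contribution: group total = 6.200 × 380 = 2356.00.
Efficiency loss = 2356.00 − 380 = 1976.00.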